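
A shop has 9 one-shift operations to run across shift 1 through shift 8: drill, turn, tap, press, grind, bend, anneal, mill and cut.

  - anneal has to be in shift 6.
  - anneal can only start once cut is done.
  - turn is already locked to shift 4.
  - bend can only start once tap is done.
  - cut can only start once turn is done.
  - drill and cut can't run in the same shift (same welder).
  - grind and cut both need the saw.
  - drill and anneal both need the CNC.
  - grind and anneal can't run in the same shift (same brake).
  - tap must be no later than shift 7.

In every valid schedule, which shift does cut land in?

shift 5

turn is fixed at shift 4 and must come before cut, so cut is at least shift 5.
anneal is fixed at shift 6 and must come after cut, so cut is at most shift 5.
So cut must be shift 5.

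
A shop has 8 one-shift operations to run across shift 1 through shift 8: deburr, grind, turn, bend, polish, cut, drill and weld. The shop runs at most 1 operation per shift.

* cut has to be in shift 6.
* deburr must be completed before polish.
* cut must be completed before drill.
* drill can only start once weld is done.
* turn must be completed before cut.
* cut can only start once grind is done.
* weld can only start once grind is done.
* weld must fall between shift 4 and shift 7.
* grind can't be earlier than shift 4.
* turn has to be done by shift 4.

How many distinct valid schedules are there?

Splitting on deburr: it can be shift 1 (18), shift 2 (13), shift 3 (8). Listing each branch's schedules as (grind, turn, bend, polish, cut, drill, weld) by shift number:
deburr=shift 1: (4,2,3,5,6,8,7) (4,2,3,7,6,8,5) (4,2,3,8,6,7,5) (4,2,5,3,6,8,7) (4,2,7,3,6,8,5) (4,2,8,3,6,7,5) (4,3,2,5,6,8,7) (4,3,2,7,6,8,5) (4,3,2,8,6,7,5) (4,3,5,2,6,8,7) (4,3,7,2,6,8,5) (4,3,8,2,6,7,5) (5,2,3,4,6,8,7) (5,2,4,3,6,8,7) (5,3,2,4,6,8,7) (5,3,4,2,6,8,7) (5,4,2,3,6,8,7) (5,4,3,2,6,8,7) — 18.
deburr=shift 2: (4,1,3,5,6,8,7) (4,1,3,7,6,8,5) (4,1,3,8,6,7,5) (4,1,5,3,6,8,7) (4,1,7,3,6,8,5) (4,1,8,3,6,7,5) (4,3,1,5,6,8,7) (4,3,1,7,6,8,5) (4,3,1,8,6,7,5) (5,1,3,4,6,8,7) (5,1,4,3,6,8,7) (5,3,1,4,6,8,7) (5,4,1,3,6,8,7) — 13.
deburr=shift 3: (4,1,2,5,6,8,7) (4,1,2,7,6,8,5) (4,1,2,8,6,7,5) (4,2,1,5,6,8,7) (4,2,1,7,6,8,5) (4,2,1,8,6,7,5) (5,1,2,4,6,8,7) (5,2,1,4,6,8,7) — 8.
Summing: 18 + 13 + 8 = 39.

39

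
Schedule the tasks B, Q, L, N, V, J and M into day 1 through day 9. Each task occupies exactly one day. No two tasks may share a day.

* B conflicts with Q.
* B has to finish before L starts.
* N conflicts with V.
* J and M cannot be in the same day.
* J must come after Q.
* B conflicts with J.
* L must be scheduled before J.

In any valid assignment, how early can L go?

day 2

Precedence pushes L to at least day 2; downstream work caps L at day 8.
L at day 2 is achievable: Q=day 3; J=day 4; M=day 7; V=day 6; N=day 5; L=day 2; B=day 1.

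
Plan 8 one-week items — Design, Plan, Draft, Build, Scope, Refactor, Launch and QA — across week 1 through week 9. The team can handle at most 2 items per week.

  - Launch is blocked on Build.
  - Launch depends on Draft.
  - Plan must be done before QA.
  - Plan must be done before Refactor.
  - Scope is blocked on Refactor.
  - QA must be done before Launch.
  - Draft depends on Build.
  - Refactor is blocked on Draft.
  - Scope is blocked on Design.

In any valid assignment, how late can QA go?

week 8

Precedence pushes QA to at least week 2; downstream work caps QA at week 8.
QA at week 8 is achievable: Build=week 1; Scope=week 4; QA=week 8; Launch=week 9; Plan=week 1; Draft=week 2; Refactor=week 3; Design=week 2.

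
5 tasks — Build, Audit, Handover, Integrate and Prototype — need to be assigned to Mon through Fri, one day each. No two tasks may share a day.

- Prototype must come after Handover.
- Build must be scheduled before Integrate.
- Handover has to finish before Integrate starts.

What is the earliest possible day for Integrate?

Wed

Precedence pushes Integrate to at least Tue.
Integrate at Wed is achievable: Integrate=Wed; Prototype=Thu; Build=Tue; Audit=Fri; Handover=Mon.
Nothing earlier works — the capacity limit rule out every day before Wed.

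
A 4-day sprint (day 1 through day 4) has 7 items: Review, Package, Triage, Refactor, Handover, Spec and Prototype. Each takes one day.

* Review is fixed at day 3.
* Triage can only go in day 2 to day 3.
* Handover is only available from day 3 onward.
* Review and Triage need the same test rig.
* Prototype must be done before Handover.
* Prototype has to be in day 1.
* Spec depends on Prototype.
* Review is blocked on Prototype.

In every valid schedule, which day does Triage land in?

day 2

Triage's window is day 2–day 3.
Review is fixed at day 3, and Triage can't share a day with Review.
So Triage must be day 2.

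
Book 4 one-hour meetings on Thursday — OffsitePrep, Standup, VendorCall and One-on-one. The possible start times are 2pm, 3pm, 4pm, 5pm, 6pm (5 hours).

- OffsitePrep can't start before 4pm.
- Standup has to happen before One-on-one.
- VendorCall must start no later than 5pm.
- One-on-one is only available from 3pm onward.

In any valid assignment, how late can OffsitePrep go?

6pm

OffsitePrep is available from 4pm.
OffsitePrep at 6pm is achievable: OffsitePrep -> 6pm, Standup -> 2pm, VendorCall -> 2pm, One-on-one -> 3pm.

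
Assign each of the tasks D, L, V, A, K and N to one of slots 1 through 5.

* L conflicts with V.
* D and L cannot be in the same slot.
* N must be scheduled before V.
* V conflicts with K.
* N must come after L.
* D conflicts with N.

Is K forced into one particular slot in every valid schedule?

K can be 1 (e.g. D -> 3; N -> 2; K -> 1; A -> 1; V -> 3; L -> 1) or 2 (e.g. A=1; D=3; K=2; L=1; V=3; N=2).

No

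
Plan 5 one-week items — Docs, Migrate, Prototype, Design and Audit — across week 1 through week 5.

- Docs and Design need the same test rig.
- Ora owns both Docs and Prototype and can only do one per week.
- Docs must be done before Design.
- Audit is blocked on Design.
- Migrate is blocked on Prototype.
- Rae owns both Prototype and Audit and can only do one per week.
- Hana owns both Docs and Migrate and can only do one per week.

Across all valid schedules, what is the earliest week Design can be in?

week 2

Precedence pushes Design to at least week 2; downstream work caps Design at week 4.
Design at week 2 is achievable: Migrate -> week 3; Prototype -> week 2; Design -> week 2; Audit -> week 3; Docs -> week 1.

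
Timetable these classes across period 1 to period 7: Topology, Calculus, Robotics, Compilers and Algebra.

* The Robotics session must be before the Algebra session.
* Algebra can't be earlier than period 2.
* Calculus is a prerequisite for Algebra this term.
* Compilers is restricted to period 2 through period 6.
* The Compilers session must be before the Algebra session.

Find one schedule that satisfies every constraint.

Calculus=period 1, Algebra=period 3, Robotics=period 1, Compilers=period 2, Topology=period 1

Checking: Calculus(period 1) before Algebra(period 3); Compilers(period 2) before Algebra(period 3); Robotics(period 1) before Algebra(period 3); Compilers=period 2 in [period 2,period 6]; Algebra=period 3 in [period 2,period 7].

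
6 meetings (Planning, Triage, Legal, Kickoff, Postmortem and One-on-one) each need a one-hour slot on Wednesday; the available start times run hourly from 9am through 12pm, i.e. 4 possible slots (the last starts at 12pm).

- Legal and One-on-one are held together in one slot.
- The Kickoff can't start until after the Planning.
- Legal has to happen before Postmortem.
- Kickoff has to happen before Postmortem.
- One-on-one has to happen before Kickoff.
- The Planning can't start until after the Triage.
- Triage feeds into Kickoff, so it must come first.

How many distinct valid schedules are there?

2

Enumerating: Planning=10am, Kickoff=11am, Legal=9am, Triage=9am, Postmortem=12pm, One-on-one=9am | Kickoff -> 11am, Postmortem -> 12pm, Planning -> 10am, Legal -> 10am, Triage -> 9am, One-on-one -> 10am.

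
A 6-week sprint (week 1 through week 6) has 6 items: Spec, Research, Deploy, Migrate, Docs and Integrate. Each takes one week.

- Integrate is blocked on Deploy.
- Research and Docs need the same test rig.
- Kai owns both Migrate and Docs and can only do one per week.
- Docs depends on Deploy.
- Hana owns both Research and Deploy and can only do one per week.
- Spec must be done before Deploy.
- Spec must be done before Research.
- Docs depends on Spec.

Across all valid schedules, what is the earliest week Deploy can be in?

week 2

Precedence pushes Deploy to at least week 2; downstream work caps Deploy at week 5.
Deploy at week 2 is achievable: Research=week 4, Migrate=week 1, Docs=week 3, Spec=week 1, Deploy=week 2, Integrate=week 3.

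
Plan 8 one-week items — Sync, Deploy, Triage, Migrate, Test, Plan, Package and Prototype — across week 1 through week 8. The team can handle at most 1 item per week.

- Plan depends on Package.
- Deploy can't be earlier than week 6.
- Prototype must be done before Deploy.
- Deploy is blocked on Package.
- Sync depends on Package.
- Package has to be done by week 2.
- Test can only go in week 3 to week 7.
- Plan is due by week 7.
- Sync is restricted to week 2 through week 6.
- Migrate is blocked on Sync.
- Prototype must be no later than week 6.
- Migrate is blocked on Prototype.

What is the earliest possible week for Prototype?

week 1

Prototype's own window allows nothing later than week 6.
Prototype at week 1 is achievable: Migrate -> week 7; Test -> week 4; Sync -> week 3; Plan -> week 5; Package -> week 2; Deploy -> week 6; Prototype -> week 1; Triage -> week 8.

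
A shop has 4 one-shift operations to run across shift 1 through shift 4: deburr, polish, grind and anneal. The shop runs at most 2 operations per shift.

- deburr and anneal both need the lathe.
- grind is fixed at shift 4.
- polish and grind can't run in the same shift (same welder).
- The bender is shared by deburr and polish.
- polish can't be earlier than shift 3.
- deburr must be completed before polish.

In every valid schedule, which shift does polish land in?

shift 3

polish's window is shift 3–shift 4.
grind is fixed at shift 4, and polish can't share a shift with grind.
So polish must be shift 3.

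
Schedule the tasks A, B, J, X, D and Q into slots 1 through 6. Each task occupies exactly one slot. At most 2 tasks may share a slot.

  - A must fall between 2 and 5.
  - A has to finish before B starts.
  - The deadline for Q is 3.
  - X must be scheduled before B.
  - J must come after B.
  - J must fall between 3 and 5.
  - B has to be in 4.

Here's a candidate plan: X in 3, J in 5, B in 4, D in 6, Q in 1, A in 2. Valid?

Yes

X must be scheduled before B — holds.
B has to be in 4 — holds.
The deadline for Q is 3 — holds.
J must fall between 3 and 5 — holds.
At most 2 tasks may share a slot — holds.
A must fall between 2 and 5 — holds.
J must come after B — holds.
A has to finish before B starts — holds.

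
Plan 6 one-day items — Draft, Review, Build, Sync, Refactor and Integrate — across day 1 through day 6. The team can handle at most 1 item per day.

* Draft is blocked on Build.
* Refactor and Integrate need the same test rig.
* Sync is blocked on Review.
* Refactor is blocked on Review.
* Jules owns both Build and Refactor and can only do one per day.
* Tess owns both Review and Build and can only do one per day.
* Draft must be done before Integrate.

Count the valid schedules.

Splitting on Draft: it can be day 2 (8), day 3 (12), day 4 (12), day 5 (8). Listing each branch's schedules as (Review, Build, Sync, Refactor, Integrate) by day number:
Draft=day 2: (3,1,4,5,6) (3,1,4,6,5) (3,1,5,4,6) (3,1,5,6,4) (3,1,6,4,5) (3,1,6,5,4) (4,1,5,6,3) (4,1,6,5,3) — 8.
Draft=day 3: (1,2,4,5,6) (1,2,4,6,5) (1,2,5,4,6) (1,2,5,6,4) (1,2,6,4,5) (1,2,6,5,4) (2,1,4,5,6) (2,1,4,6,5) (2,1,5,4,6) (2,1,5,6,4) (2,1,6,4,5) (2,1,6,5,4) — 12.
Draft=day 4: (1,2,3,5,6) (1,2,3,6,5) (1,2,5,3,6) (1,2,6,3,5) (1,3,2,5,6) (1,3,2,6,5) (1,3,5,2,6) (1,3,6,2,5) (2,1,3,5,6) (2,1,3,6,5) (2,1,5,3,6) (2,1,6,3,5) — 12.
Draft=day 5: (1,2,3,4,6) (1,2,4,3,6) (1,3,2,4,6) (1,3,4,2,6) (1,4,2,3,6) (1,4,3,2,6) (2,1,3,4,6) (2,1,4,3,6) — 8.
Summing: 8 + 12 + 12 + 8 = 40.

40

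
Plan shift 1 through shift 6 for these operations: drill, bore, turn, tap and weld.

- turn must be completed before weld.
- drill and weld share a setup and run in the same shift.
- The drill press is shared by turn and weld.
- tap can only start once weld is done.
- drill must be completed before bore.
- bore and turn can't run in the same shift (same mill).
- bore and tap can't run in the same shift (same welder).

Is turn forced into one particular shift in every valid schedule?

turn can be shift 1 (e.g. bore=shift 3, drill=shift 2, weld=shift 2, turn=shift 1, tap=shift 4) or shift 2 (e.g. weld=shift 3, drill=shift 3, turn=shift 2, tap=shift 5, bore=shift 4).

No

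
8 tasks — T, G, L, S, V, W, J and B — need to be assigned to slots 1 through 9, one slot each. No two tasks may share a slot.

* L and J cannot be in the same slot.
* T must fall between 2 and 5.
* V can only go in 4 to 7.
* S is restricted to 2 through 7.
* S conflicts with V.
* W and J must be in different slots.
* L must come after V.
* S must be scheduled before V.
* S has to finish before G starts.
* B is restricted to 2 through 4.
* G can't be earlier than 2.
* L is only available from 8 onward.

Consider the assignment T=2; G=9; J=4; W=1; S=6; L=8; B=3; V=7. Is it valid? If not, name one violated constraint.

Valid

S has to finish before G starts — holds.
G can't be earlier than 2 — holds.
W and J must be in different slots — holds.
S must be scheduled before V — holds.
L and J cannot be in the same slot — holds.
T must fall between 2 and 5 — holds.
L must come after V — holds.
B is restricted to 2 through 4 — holds.
S is restricted to 2 through 7 — holds.
No two tasks may share a slot — holds.
V can only go in 4 to 7 — holds.
L is only available from 8 onward — holds.
S conflicts with V — holds.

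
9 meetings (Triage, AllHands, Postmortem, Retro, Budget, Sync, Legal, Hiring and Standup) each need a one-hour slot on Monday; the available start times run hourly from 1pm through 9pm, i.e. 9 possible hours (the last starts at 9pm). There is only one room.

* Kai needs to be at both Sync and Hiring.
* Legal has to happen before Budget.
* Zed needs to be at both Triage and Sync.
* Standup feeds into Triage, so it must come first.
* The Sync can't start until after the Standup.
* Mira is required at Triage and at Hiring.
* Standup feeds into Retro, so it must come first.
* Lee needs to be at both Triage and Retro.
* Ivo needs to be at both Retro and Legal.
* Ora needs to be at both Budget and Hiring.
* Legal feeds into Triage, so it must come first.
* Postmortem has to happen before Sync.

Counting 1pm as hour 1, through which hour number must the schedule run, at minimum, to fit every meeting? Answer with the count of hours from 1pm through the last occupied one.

9 hours

The precedence chain requires at least 2 distinct hours.
With at most 1 per hour and 9 meetings, at least 9 hours are needed.
9 works (last occupied hour: 9pm): for example Hiring=9pm; AllHands=8pm; Budget=7pm; Sync=5pm; Legal=2pm; Standup=1pm; Retro=6pm; Triage=3pm; Postmortem=4pm.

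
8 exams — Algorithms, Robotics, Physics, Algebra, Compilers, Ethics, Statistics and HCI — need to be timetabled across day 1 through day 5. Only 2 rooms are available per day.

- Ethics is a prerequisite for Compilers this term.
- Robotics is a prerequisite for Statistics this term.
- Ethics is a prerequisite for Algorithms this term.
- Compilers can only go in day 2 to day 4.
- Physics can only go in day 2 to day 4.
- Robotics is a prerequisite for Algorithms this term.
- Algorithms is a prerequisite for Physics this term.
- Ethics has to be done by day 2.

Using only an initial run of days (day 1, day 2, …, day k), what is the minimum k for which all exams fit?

4

The precedence chain requires at least 3 distinct days.
With at most 2 per day and 8 exams, at least 4 days are needed.
4 works (last occupied day: day 4): for example Compilers=day 2; Physics=day 3; Algebra=day 4; Algorithms=day 2; Statistics=day 3; Robotics=day 1; HCI=day 4; Ethics=day 1.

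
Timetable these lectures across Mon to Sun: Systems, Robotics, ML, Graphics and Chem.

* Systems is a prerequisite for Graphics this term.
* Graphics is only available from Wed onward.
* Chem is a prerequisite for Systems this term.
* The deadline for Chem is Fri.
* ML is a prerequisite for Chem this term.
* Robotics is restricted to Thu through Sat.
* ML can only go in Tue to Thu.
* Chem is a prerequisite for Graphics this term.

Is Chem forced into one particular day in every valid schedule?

No

Chem can be Wed (e.g. Systems -> Thu, Graphics -> Fri, Chem -> Wed, ML -> Tue, Robotics -> Thu) or Thu (e.g. ML in Tue, Robotics in Thu, Graphics in Sat, Systems in Fri, Chem in Thu).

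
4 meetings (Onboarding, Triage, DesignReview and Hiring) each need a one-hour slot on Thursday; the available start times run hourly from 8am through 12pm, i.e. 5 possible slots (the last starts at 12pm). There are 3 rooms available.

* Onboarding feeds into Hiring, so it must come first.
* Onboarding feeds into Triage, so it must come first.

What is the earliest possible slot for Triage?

Precedence pushes Triage to at least 9am.
Triage at 9am is achievable: Triage in 9am; DesignReview in 8am; Hiring in 9am; Onboarding in 8am.

9am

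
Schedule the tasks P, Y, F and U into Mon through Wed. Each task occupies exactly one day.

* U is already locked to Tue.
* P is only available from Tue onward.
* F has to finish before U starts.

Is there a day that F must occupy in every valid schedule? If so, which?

Mon

Downstream work caps F at Mon.
So F is pinned to Mon.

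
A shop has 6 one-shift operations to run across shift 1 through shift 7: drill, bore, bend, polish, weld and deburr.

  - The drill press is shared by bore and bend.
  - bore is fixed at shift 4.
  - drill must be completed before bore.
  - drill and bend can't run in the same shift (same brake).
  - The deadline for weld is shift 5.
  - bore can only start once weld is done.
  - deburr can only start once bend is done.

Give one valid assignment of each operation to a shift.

bore -> shift 4; drill -> shift 1; weld -> shift 1; polish -> shift 1; bend -> shift 2; deburr -> shift 3

Checking: bend(shift 2) before deburr(shift 3); drill(shift 1) before bore(shift 4); weld(shift 1) before bore(shift 4); bore(shift 4) != bend(shift 2); drill(shift 1) != bend(shift 2); bore=shift 4 in [shift 4,shift 4]; weld=shift 1 in [shift 1,shift 5].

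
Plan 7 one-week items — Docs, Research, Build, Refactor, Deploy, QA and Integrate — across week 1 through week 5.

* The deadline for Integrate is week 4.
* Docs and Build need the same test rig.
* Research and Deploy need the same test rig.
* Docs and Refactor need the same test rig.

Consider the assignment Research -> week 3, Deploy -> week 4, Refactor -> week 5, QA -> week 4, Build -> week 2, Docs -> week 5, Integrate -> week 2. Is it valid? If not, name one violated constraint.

Research and Deploy need the same test rig — holds.
Docs and Refactor need the same test rig — violated.
The deadline for Integrate is week 4 — holds.
Docs and Build need the same test rig — holds.

No. Docs and Refactor need the same test rig is not satisfied.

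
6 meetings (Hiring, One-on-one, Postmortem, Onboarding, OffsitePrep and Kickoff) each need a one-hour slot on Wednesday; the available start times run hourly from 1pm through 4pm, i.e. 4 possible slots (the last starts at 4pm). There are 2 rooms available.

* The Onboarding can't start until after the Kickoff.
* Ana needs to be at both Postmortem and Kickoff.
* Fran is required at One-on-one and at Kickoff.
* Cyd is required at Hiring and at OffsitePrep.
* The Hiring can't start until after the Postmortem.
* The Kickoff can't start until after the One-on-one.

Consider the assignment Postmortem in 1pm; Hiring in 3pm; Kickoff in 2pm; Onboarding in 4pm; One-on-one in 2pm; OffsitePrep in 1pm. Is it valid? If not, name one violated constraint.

Cyd is required at Hiring and at OffsitePrep — holds.
Fran is required at One-on-one and at Kickoff — violated.
The Kickoff can't start until after the One-on-one — violated.
There are 2 rooms available — holds.
Ana needs to be at both Postmortem and Kickoff — holds.
The Onboarding can't start until after the Kickoff — holds.
The Hiring can't start until after the Postmortem — holds.

No. Fran is required at One-on-one and at Kickoff is not satisfied.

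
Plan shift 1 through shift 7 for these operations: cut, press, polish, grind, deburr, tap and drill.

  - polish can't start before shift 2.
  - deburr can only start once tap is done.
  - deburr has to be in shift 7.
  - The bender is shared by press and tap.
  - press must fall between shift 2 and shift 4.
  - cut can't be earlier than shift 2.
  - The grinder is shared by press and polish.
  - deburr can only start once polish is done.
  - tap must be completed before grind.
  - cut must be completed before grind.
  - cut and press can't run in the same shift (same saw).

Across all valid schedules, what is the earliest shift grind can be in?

shift 3

Precedence pushes grind to at least shift 3.
grind at shift 3 is achievable: grind in shift 3, tap in shift 1, press in shift 3, drill in shift 1, deburr in shift 7, cut in shift 2, polish in shift 2.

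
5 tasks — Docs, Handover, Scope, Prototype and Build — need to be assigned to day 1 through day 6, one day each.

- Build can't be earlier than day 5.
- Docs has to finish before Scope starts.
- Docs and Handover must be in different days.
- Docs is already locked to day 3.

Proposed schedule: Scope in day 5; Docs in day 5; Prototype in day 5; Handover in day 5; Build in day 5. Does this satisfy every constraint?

Build can't be earlier than day 5 — holds.
Docs has to finish before Scope starts — violated.
Docs and Handover must be in different days — violated.
Docs is already locked to day 3 — violated.

No. Docs is already locked to day 3 is not satisfied.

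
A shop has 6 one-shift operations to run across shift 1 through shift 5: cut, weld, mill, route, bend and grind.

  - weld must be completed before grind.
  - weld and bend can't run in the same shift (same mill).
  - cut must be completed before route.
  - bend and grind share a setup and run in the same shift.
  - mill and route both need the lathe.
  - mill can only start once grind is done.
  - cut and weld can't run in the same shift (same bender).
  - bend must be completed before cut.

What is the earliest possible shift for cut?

shift 3

Precedence pushes cut to at least shift 3; downstream work caps cut at shift 4.
cut at shift 3 is achievable: weld=shift 1, grind=shift 2, route=shift 4, cut=shift 3, mill=shift 3, bend=shift 2.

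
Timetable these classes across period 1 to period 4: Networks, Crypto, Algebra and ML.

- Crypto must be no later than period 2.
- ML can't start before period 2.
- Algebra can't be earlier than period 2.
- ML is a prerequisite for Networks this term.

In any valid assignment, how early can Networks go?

period 3

Precedence pushes Networks to at least period 3.
Networks at period 3 is achievable: Algebra=period 2, Networks=period 3, Crypto=period 1, ML=period 2.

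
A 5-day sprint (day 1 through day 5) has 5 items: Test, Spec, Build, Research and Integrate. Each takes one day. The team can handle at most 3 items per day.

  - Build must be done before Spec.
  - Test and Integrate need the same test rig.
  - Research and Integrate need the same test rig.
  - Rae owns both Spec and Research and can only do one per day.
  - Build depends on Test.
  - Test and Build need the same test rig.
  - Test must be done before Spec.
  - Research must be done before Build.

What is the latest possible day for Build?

day 4

Precedence pushes Build to at least day 2; downstream work caps Build at day 4.
Build at day 4 is achievable: Spec=day 5, Test=day 1, Integrate=day 2, Research=day 1, Build=day 4.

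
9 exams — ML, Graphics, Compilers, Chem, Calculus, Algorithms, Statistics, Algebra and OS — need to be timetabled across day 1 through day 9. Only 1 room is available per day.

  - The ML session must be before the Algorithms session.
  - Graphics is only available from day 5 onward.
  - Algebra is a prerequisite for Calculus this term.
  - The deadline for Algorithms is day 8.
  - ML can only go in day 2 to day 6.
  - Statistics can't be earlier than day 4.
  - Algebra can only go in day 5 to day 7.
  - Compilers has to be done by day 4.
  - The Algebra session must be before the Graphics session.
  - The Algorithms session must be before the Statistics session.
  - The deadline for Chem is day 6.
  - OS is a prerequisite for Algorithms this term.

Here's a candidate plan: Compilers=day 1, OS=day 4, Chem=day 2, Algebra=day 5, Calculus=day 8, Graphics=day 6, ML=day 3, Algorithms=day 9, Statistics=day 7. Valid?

Invalid. The Algorithms session must be before the Statistics session.

The deadline for Chem is day 6 — holds.
The Algebra session must be before the Graphics session — holds.
ML can only go in day 2 to day 6 — holds.
The Algorithms session must be before the Statistics session — violated.
Only 1 room is available per day — holds.
The ML session must be before the Algorithms session — holds.
Algebra can only go in day 5 to day 7 — holds.
Statistics can't be earlier than day 4 — holds.
The deadline for Algorithms is day 8 — violated.
Algebra is a prerequisite for Calculus this term — holds.
Compilers has to be done by day 4 — holds.
OS is a prerequisite for Algorithms this term — holds.
Graphics is only available from day 5 onward — holds.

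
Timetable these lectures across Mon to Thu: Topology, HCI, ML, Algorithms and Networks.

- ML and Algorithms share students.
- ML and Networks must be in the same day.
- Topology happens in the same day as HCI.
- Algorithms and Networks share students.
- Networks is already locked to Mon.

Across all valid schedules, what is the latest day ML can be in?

Mon

ML must be in the same day as Networks, which can't be after Mon, so ML is at most Mon.
ML at Mon is achievable: HCI in Mon; Networks in Mon; Topology in Mon; ML in Mon; Algorithms in Tue.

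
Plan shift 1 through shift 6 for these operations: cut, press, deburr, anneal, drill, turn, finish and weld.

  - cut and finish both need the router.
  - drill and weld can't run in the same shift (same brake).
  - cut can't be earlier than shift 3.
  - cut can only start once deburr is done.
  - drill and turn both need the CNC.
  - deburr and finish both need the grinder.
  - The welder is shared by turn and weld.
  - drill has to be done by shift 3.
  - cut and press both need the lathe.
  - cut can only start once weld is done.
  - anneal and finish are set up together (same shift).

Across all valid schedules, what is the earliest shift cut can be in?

shift 3

Cut is available from shift 3.
cut at shift 3 is achievable: drill -> shift 1; anneal -> shift 2; weld -> shift 2; press -> shift 1; deburr -> shift 1; turn -> shift 3; cut -> shift 3; finish -> shift 2.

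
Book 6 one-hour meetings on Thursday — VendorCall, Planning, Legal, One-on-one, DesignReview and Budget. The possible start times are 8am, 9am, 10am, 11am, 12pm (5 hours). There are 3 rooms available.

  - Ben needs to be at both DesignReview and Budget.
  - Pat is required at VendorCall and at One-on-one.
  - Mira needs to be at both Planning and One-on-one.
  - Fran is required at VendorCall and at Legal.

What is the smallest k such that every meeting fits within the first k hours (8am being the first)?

With at most 3 per hour and 6 meetings, at least 2 hours are needed.
2 works (last occupied hour: 9am): for example One-on-one -> 9am; Legal -> 9am; DesignReview -> 8am; VendorCall -> 8am; Budget -> 9am; Planning -> 8am.

2 hours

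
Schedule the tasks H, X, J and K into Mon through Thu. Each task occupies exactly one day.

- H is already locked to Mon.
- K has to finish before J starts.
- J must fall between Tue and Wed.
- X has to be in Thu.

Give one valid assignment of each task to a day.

K=Mon; J=Tue; H=Mon; X=Thu

Checking: K(Mon) before J(Tue); J=Tue in [Tue,Wed]; X=Thu in [Thu,Thu]; H=Mon in [Mon,Mon].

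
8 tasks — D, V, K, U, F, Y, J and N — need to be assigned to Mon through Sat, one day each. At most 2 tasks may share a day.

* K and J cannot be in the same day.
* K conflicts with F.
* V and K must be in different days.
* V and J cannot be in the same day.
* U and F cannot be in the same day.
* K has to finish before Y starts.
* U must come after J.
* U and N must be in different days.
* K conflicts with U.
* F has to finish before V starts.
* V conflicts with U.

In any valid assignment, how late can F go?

Fri

Downstream work caps F at Fri.
F at Fri is achievable: J in Tue; U in Wed; N in Thu; D in Mon; F in Fri; Y in Tue; V in Sat; K in Mon.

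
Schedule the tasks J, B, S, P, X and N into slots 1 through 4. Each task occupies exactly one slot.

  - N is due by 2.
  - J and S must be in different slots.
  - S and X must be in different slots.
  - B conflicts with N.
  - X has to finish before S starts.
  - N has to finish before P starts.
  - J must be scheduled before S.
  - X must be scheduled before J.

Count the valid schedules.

60

Splitting on J: it can be 2 (30), 3 (30). Listing each branch's schedules as (B, S, P, X, N):
J=2: (1,3,3,1,2) (1,3,4,1,2) (1,4,3,1,2) (1,4,4,1,2) (2,3,2,1,1) (2,3,3,1,1) (2,3,4,1,1) (2,4,2,1,1) (2,4,3,1,1) (2,4,4,1,1) (3,3,2,1,1) (3,3,3,1,1) (3,3,3,1,2) (3,3,4,1,1) (3,3,4,1,2) (3,4,2,1,1) (3,4,3,1,1) (3,4,3,1,2) (3,4,4,1,1) (3,4,4,1,2) (4,3,2,1,1) (4,3,3,1,1) (4,3,3,1,2) (4,3,4,1,1) (4,3,4,1,2) (4,4,2,1,1) (4,4,3,1,1) (4,4,3,1,2) (4,4,4,1,1) (4,4,4,1,2) — 30.
J=3: (1,4,3,1,2) (1,4,3,2,2) (1,4,4,1,2) (1,4,4,2,2) (2,4,2,1,1) (2,4,2,2,1) (2,4,3,1,1) (2,4,3,2,1) (2,4,4,1,1) (2,4,4,2,1) (3,4,2,1,1) (3,4,2,2,1) (3,4,3,1,1) (3,4,3,1,2) (3,4,3,2,1) (3,4,3,2,2) (3,4,4,1,1) (3,4,4,1,2) (3,4,4,2,1) (3,4,4,2,2) (4,4,2,1,1) (4,4,2,2,1) (4,4,3,1,1) (4,4,3,1,2) (4,4,3,2,1) (4,4,3,2,2) (4,4,4,1,1) (4,4,4,1,2) (4,4,4,2,1) (4,4,4,2,2) — 30.
Summing: 30 + 30 = 60.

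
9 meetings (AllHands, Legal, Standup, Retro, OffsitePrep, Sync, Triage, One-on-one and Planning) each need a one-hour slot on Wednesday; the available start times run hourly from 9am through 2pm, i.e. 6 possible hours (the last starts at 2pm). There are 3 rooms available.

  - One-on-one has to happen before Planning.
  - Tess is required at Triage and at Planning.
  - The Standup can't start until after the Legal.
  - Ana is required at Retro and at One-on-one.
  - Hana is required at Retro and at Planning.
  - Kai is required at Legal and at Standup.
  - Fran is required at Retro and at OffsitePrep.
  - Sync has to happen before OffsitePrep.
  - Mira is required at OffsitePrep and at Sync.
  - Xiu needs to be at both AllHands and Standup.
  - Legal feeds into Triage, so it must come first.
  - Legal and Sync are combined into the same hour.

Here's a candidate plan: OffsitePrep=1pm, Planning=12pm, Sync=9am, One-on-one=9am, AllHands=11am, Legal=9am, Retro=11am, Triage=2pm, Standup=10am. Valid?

Valid

Legal and Sync are combined into the same hour — holds.
Fran is required at Retro and at OffsitePrep — holds.
Legal feeds into Triage, so it must come first — holds.
The Standup can't start until after the Legal — holds.
Sync has to happen before OffsitePrep — holds.
Ana is required at Retro and at One-on-one — holds.
Mira is required at OffsitePrep and at Sync — holds.
One-on-one has to happen before Planning — holds.
Kai is required at Legal and at Standup — holds.
Xiu needs to be at both AllHands and Standup — holds.
There are 3 rooms available — holds.
Hana is required at Retro and at Planning — holds.
Tess is required at Triage and at Planning — holds.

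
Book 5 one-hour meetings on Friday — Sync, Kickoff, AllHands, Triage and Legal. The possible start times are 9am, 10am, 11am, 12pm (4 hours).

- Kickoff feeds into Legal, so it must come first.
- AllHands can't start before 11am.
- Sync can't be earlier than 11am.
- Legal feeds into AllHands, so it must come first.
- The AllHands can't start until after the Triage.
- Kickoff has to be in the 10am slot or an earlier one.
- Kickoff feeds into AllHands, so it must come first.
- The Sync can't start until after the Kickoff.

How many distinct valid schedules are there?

Splitting on Sync: it can be 11am (11), 12pm (11). Listing each branch's schedules as (Kickoff, AllHands, Triage, Legal):
Sync=11am: (9am,11am,9am,10am) (9am,11am,10am,10am) (9am,12pm,9am,10am) (9am,12pm,9am,11am) (9am,12pm,10am,10am) (9am,12pm,10am,11am) (9am,12pm,11am,10am) (9am,12pm,11am,11am) (10am,12pm,9am,11am) (10am,12pm,10am,11am) (10am,12pm,11am,11am) — 11.
Sync=12pm: (9am,11am,9am,10am) (9am,11am,10am,10am) (9am,12pm,9am,10am) (9am,12pm,9am,11am) (9am,12pm,10am,10am) (9am,12pm,10am,11am) (9am,12pm,11am,10am) (9am,12pm,11am,11am) (10am,12pm,9am,11am) (10am,12pm,10am,11am) (10am,12pm,11am,11am) — 11.
Summing: 11 + 11 = 22.

22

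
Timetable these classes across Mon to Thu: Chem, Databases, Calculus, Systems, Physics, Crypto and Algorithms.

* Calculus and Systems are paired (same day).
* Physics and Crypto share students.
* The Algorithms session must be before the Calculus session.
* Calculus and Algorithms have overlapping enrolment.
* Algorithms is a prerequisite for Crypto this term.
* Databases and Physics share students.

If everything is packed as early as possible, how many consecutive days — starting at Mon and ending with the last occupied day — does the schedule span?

2

The precedence chain requires at least 2 distinct days.
2 works (last occupied day: Tue): for example Databases in Tue; Chem in Mon; Physics in Mon; Calculus in Tue; Crypto in Tue; Algorithms in Mon; Systems in Tue.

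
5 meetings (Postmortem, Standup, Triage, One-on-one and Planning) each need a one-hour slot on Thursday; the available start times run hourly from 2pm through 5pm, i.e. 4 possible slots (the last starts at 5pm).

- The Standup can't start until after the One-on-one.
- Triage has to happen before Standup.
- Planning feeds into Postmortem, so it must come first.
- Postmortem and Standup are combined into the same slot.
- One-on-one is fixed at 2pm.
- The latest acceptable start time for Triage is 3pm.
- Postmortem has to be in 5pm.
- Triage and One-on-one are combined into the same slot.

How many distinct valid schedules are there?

Enumerating: Postmortem=5pm, Planning=2pm, Standup=5pm, One-on-one=2pm, Triage=2pm | Standup -> 5pm, Postmortem -> 5pm, Planning -> 3pm, Triage -> 2pm, One-on-one -> 2pm | One-on-one in 2pm; Standup in 5pm; Planning in 4pm; Triage in 2pm; Postmortem in 5pm.

3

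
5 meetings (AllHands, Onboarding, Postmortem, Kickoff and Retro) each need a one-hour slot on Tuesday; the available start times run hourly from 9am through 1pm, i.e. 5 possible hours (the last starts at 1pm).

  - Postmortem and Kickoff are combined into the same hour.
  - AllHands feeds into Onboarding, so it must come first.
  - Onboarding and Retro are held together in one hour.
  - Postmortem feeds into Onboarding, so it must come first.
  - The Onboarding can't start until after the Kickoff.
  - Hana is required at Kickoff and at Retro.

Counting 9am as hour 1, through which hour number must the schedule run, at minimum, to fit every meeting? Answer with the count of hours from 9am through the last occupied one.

The precedence chain requires at least 2 distinct hours.
2 works (last occupied hour: 10am): for example Kickoff=9am, Postmortem=9am, AllHands=9am, Retro=10am, Onboarding=10am.

2 hours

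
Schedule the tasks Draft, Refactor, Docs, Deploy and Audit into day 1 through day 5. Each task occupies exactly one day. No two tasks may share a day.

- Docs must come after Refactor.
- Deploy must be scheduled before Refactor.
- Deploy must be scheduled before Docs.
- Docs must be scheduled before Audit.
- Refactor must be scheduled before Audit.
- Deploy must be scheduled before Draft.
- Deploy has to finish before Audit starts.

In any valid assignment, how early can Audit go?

day 4

Precedence pushes Audit to at least day 4.
Audit at day 4 is achievable: Refactor=day 2; Docs=day 3; Audit=day 4; Draft=day 5; Deploy=day 1.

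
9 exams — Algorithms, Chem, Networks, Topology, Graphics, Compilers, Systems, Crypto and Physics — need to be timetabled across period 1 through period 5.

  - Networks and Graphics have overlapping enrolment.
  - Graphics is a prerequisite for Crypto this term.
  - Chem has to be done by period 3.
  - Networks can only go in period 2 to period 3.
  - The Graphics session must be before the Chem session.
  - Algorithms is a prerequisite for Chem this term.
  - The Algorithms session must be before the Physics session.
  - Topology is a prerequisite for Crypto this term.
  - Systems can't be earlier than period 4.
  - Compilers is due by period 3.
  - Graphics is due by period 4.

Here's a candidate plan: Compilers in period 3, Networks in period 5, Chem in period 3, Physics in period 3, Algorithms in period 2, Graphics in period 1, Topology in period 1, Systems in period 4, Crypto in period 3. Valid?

No. Networks can only go in period 2 to period 3 is not satisfied.

Systems can't be earlier than period 4 — holds.
Graphics is due by period 4 — holds.
Graphics is a prerequisite for Crypto this term — holds.
Topology is a prerequisite for Crypto this term — holds.
Chem has to be done by period 3 — holds.
Networks and Graphics have overlapping enrolment — holds.
Algorithms is a prerequisite for Chem this term — holds.
Networks can only go in period 2 to period 3 — violated.
The Algorithms session must be before the Physics session — holds.
Compilers is due by period 3 — holds.
The Graphics session must be before the Chem session — holds.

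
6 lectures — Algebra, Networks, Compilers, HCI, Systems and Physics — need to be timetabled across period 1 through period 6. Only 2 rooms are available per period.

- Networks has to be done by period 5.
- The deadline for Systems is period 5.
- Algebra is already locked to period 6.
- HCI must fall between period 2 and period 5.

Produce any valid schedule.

HCI=period 2, Physics=period 3, Algebra=period 6, Networks=period 1, Systems=period 1, Compilers=period 2

Checking: Systems=period 1 in [period 1,period 5]; Networks=period 1 in [period 1,period 5]; HCI=period 2 in [period 2,period 5]; Algebra=period 6 in [period 6,period 6]; max 2 per period (cap 2).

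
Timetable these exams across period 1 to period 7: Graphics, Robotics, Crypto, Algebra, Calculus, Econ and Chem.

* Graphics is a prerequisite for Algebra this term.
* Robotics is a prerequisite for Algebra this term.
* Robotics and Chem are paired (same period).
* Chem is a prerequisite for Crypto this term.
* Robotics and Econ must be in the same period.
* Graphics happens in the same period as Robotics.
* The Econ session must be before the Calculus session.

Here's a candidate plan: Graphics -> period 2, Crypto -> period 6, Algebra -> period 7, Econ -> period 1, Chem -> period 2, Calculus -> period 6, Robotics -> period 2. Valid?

Invalid. Robotics and Econ must be in the same period.

Robotics is a prerequisite for Algebra this term — holds.
Chem is a prerequisite for Crypto this term — holds.
Robotics and Chem are paired (same period) — holds.
Graphics happens in the same period as Robotics — holds.
Graphics is a prerequisite for Algebra this term — holds.
Robotics and Econ must be in the same period — violated.
The Econ session must be before the Calculus session — holds.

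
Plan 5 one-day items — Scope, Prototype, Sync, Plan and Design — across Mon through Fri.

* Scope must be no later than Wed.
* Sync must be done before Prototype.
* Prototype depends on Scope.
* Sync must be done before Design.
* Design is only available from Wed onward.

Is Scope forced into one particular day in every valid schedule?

No

Scope can be Mon (e.g. Scope=Mon, Prototype=Tue, Design=Wed, Plan=Mon, Sync=Mon) or Tue (e.g. Sync -> Mon, Scope -> Tue, Design -> Wed, Prototype -> Wed, Plan -> Mon).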